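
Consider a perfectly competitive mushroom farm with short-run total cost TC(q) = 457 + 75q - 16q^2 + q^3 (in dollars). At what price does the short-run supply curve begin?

The firm shuts down when price falls below the minimum of average variable cost. AVC = VC/q = 75 - 16q + q^2.
dAVC/dq = -16 + 2q = 0 gives q = 8. min AVC = 75 - 16·8 + 8^2 = 11.
So the shutdown price is $11.

$11 per unit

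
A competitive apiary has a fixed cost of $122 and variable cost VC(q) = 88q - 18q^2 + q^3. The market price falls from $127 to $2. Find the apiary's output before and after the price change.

AVC = 88 - 18q + q^2, minimized at q = 9 where min AVC = $7. MC = 88 - 36q + 3q^2.
At P = $127 ≥ min AVC, set P = MC on the rising branch: q = 13.
At P = $2 < min AVC = $7, price no longer covers variable cost at any output, so the firm shuts down: q = 0.

Output falls from 13 to 0 (the firm shuts down)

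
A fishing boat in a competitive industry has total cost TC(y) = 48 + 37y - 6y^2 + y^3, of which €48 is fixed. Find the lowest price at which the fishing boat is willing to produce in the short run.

€28 per unit

The shutdown price is the minimum of AVC. VC = 37y - 6y^2 + y^3, so AVC = 37 - 6y + y^2.
At the minimum of AVC, MC = AVC. MC = 37 - 12y + 3y^2; setting MC = AVC gives 2y^2 - 6y = 0, so y = 3. min AVC = 28.
The firm shuts down for any P below €28.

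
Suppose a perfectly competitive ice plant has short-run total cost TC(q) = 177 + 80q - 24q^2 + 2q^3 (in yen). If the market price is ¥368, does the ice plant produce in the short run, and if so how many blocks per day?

From TC, MC = TC'(q) = 80 - 48q + 6q^2 and AVC = VC/q = 80 - 24q + 2q^2.
AVC hits its minimum where MC = AVC, at q = 6, giving min AVC = 80 - 24·6 + 2·6^2 = ¥8.
Since P = ¥368 ≥ min AVC = ¥8, price covers variable cost and the firm should produce.
Solving P = MC: -288 - 48q + 6q^2 = 0 ⇒ q = -4 or 12. On the upward-sloping branch, q* = 12.
Check: AVC at q = 12 is ¥80 ≤ P, so revenue covers variable cost.
Profit = P·q − TC = 368·12 − 1137 = ¥3279.

Produce at q = 12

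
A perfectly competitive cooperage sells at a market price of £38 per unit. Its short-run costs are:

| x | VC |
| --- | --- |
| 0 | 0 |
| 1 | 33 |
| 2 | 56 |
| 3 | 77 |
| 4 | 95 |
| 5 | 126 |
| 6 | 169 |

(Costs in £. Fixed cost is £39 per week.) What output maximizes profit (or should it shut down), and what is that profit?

x = 5; profit = £25

Tabulate TR − TC: x=0: -39; x=1: -34; x=2: -19; x=3: -2; x=4: 18; x=5: 25; x=6: 20.
Profit is maximized at x = 5. AVC there is 126/5 = £25.20 ≤ P, so producing beats shutting down (which would give -£39).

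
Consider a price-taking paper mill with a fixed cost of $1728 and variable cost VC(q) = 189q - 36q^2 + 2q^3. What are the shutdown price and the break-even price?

Shutdown price = $27; break-even price = $189

Shutdown price = min AVC. AVC = 189 - 36q + 2q^2, with vertex at q = 9 and minimum $27.
ATC = 1728/q + 189 - 36q + 2q^2. Setting dATC/dq = −1728/q^2 − 36 + 4q = 0 gives q = 12 (since 4·12^3 − 36·12^2 = 1728).
min ATC = 1728/12 + 189 − 36·12 + 2·12^2 = $189. That is the break-even price.
For $27 ≤ P < $189 the firm produces at a loss; below $27 it shuts down.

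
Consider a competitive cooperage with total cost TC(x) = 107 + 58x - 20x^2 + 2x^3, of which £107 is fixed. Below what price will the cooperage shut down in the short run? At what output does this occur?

The firm shuts down when price falls below the minimum of average variable cost. AVC = VC/x = 58 - 20x + 2x^2.
dAVC/dx = -20 + 4x = 0 gives x = 5. min AVC = 58 - 20·5 + 2·5^2 = 8.
So the shutdown price is £8.

£8 per unit, at x = 5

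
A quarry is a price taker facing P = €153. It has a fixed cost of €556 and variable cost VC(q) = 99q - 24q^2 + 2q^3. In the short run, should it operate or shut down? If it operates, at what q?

From TC, MC = TC'(q) = 99 - 48q + 6q^2 and AVC = VC/q = 99 - 24q + 2q^2.
AVC is minimized where dAVC/dq = -24 + 4q = 0, at q = 6; min AVC = 99 - 24·6 + 2·6^2 = €27.
P = €153 exceeds min AVC = €27, so the firm stays open.
P = MC gives -54 - 48q + 6q^2 = 0, with roots -1 and 9. Take the larger (rising MC): q* = 9.
Check: AVC at q = 9 is €45 ≤ P, so revenue covers variable cost.
Profit = P·q − TC = 153·9 − 961 = €416.

Produce at q = 9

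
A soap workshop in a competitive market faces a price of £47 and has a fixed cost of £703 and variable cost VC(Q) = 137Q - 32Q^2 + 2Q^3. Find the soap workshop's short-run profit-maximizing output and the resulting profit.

AVC = 137 - 32Q + 2Q^2 has its minimum £9 at Q = 8; price £47 clears that bar, so the firm operates.
With MC = 137 - 64Q + 6Q^2, P = MC on the upward-sloping part at Q* = 9.
TR = 47·9 = 423. TC = 703 + 99 = 802. Profit = 423 − 802 = -£379.
Shutting down would mean losing the fixed cost of £703, so operating at a loss of £379 is better by £324.

Profit = -£379 at Q = 9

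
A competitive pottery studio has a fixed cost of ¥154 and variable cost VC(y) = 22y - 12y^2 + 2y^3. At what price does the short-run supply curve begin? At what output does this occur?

¥4 per unit, at y = 3

The firm shuts down when price falls below the minimum of average variable cost. AVC = VC/y = 22 - 12y + 2y^2.
dAVC/dy = -12 + 4y = 0 gives y = 3. min AVC = 22 - 12·3 + 2·3^2 = 4.
So the shutdown price is ¥4.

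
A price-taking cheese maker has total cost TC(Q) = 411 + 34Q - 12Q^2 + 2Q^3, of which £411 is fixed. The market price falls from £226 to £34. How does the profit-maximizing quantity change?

Output falls from 8 to 4

AVC = 34 - 12Q + 2Q^2, minimized at Q = 3 where min AVC = £16. MC = 34 - 24Q + 6Q^2.
At P = £226 ≥ min AVC, set P = MC on the rising branch: Q = 8.
At P = £34 ≥ min AVC, set P = MC: Q = 4. The firm stays open but cuts output.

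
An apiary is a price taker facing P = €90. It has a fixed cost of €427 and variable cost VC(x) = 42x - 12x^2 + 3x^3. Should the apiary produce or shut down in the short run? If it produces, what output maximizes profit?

Produce at x = 4

Variable cost is VC = 42x - 12x^2 + 3x^3, so AVC = VC/x = 42 - 12x + 3x^2 and MC = dTC/dx = 42 - 24x + 9x^2.
The AVC parabola has its vertex at x = 12/6 = 2, where AVC = 42 - 12·2 + 3·2^2 = €30.
P = €90 exceeds min AVC = €30, so the firm stays open.
Set P = MC: 90 = 42 - 24x + 9x^2 → -48 - 24x + 9x^2 = 0. The roots are x = -4/3 and x = 4; the profit-maximizing output is on the rising part of MC, so x* = 4.
Check: AVC at x = 4 is €42 ≤ P, so revenue covers variable cost.
Profit = P·x − TC = 90·4 − 595 = -€235, a loss, but smaller than the €427 fixed cost the firm would lose by shutting down.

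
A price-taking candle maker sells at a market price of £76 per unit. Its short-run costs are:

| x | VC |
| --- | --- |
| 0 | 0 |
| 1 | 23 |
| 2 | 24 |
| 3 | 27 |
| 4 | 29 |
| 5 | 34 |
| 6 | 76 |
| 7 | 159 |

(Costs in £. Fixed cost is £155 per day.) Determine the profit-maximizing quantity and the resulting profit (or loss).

Tabulate TR − TC: x=0: -155; x=1: -102; x=2: -27; x=3: 46; x=4: 120; x=5: 191; x=6: 225; x=7: 218.
Profit is maximized at x = 6. AVC there is 76/6 = £12.67 ≤ P, so producing beats shutting down (which would give -£155).

x = 6; profit = £225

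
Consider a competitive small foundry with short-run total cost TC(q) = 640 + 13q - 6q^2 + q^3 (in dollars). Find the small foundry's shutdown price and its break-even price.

Shutdown price = $4; break-even price = $109

Shutdown price = min AVC. AVC = 13 - 6q + q^2, with vertex at q = 3 and minimum $4.
ATC = 640/q + 13 - 6q + q^2. Setting dATC/dq = −640/q^2 − 6 + 2q = 0 gives q = 8 (since 2·8^3 − 6·8^2 = 640).
min ATC = 640/8 + 13 − 6·8 + 8^2 = $109. That is the break-even price.
For $4 ≤ P < $109 the firm produces at a loss; below $4 it shuts down.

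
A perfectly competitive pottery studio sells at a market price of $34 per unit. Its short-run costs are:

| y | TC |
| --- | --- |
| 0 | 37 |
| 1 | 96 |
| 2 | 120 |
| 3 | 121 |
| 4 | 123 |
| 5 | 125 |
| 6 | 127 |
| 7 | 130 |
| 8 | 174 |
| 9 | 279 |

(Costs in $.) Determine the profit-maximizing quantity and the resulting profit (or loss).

Profit at each row (π = 34y − TC): y=0: -37; y=1: -62; y=2: -52; y=3: -19; y=4: 13; y=5: 45; y=6: 77; y=7: 108; y=8: 98; y=9: 27.
Profit is maximized at y = 7. AVC there is 93/7 = $13.29 ≤ P, so producing beats shutting down (which would give -$37).

y = 7; profit = $108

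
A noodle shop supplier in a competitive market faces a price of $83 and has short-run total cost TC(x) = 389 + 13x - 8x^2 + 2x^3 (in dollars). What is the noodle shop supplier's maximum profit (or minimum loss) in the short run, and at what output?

AVC = 13 - 8x + 2x^2 has its minimum $5 at x = 2; price $83 clears that bar, so the firm operates.
With MC = 13 - 16x + 6x^2, P = MC on the upward-sloping part at x* = 5.
TR = 83·5 = 415. TC = 389 + 115 = 504. Profit = 415 − 504 = -$89.
That loss of $89 beats the $389 the firm would lose by shutting down; producing recovers $300 of fixed cost.

Profit = -$89 at x = 5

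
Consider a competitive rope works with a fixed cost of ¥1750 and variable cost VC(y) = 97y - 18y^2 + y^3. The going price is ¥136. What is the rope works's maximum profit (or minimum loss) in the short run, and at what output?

Profit = -¥398 at y = 13

AVC = 97 - 18y + y^2 has its minimum ¥16 at y = 9; price ¥136 clears that bar, so the firm operates.
With MC = 97 - 36y + 3y^2, P = MC on the upward-sloping part at y* = 13.
TR = 136·13 = 1768. TC = 1750 + 416 = 2166. Profit = 1768 − 2166 = -¥398.
That loss of ¥398 beats the ¥1750 the firm would lose by shutting down; producing recovers ¥1352 of fixed cost.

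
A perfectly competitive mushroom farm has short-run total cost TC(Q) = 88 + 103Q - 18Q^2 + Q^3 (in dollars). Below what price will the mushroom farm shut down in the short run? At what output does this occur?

$22 per unit, at Q = 9

The shutdown price is the minimum of AVC. VC = 103Q - 18Q^2 + Q^3, so AVC = 103 - 18Q + Q^2.
At the minimum of AVC, MC = AVC. MC = 103 - 36Q + 3Q^2; setting MC = AVC gives 2Q^2 - 18Q = 0, so Q = 9. min AVC = 22.
So the shutdown price is $22.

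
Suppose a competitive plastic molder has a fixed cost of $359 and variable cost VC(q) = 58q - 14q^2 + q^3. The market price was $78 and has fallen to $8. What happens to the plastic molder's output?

MC = 58 - 28q + 3q^2; the shutdown threshold is min AVC = $9 (at q = 7).
At P = $78 ≥ min AVC, set P = MC on the rising branch: q = 10.
At P = $8 < min AVC = $9, price no longer covers variable cost at any output, so the firm shuts down: q = 0.

Output falls from 10 to 0 (the firm shuts down)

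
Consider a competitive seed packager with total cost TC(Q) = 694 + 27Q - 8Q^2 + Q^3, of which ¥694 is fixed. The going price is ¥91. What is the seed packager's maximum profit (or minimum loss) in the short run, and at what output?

AVC = 27 - 8Q + Q^2; min AVC = ¥11 at Q = 4. Since P = ¥91 ≥ min AVC, the firm produces.
MC = 27 - 16Q + 3Q^2. Setting P = MC and taking the root on the rising branch gives Q* = 8.
TR = 91·8 = 728. TC = 694 + 216 = 910. Profit = 728 − 910 = -¥182.
That loss of ¥182 beats the ¥694 the firm would lose by shutting down; producing recovers ¥512 of fixed cost.

Profit = -¥182 at Q = 8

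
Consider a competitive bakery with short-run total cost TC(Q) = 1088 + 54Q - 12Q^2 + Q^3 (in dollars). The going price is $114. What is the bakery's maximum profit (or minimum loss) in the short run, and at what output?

AVC = 54 - 12Q + Q^2; min AVC = $18 at Q = 6. Since P = $114 ≥ min AVC, the firm produces.
With MC = 54 - 24Q + 3Q^2, P = MC on the upward-sloping part at Q* = 10.
TR = 114·10 = 1140. TC = 1088 + 340 = 1428. Profit = 1140 − 1428 = -$288.
That loss of $288 beats the $1088 the firm would lose by shutting down; producing recovers $800 of fixed cost.

Profit = -$288 at Q = 10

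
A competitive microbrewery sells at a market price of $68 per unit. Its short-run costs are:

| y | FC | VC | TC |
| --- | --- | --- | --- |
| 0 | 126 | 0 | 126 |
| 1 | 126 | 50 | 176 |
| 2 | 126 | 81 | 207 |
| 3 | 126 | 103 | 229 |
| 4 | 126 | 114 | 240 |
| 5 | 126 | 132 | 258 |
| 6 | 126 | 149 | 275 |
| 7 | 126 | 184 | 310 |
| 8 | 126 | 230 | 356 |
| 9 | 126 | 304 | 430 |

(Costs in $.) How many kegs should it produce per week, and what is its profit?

y = 8; profit = $188

Tabulate TR − TC: y=0: -126; y=1: -108; y=2: -71; y=3: -25; y=4: 32; y=5: 82; y=6: 133; y=7: 166; y=8: 188; y=9: 182.
Profit is maximized at y = 8. AVC there is 230/8 = $28.75 ≤ P, so producing beats shutting down (which would give -$126).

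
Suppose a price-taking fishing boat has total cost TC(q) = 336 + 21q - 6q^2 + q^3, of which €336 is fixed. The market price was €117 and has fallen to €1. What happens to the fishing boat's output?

AVC = 21 - 6q + q^2, minimized at q = 3 where min AVC = €12. MC = 21 - 12q + 3q^2.
At P = €117 ≥ min AVC, set P = MC on the rising branch: q = 8.
At P = €1 < min AVC = €12, price no longer covers variable cost at any output, so the firm shuts down: q = 0.

Output falls from 8 to 0 (the firm shuts down)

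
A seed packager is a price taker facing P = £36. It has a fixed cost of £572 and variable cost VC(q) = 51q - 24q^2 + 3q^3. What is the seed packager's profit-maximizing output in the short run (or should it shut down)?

From TC, MC = TC'(q) = 51 - 48q + 9q^2 and AVC = VC/q = 51 - 24q + 3q^2.
AVC hits its minimum where MC = AVC, at q = 4, giving min AVC = 51 - 24·4 + 3·4^2 = £3.
Since P = £36 ≥ min AVC = £3, price covers variable cost and the firm should produce.
Solving P = MC: 15 - 48q + 9q^2 = 0 ⇒ q = 1/3 or 5. On the upward-sloping branch, q* = 5.
Check: AVC at q = 5 is £6 ≤ P, so revenue covers variable cost.
Profit = P·q − TC = 36·5 − 602 = -£422, a loss, but smaller than the £572 fixed cost the firm would lose by shutting down.

Produce at q = 5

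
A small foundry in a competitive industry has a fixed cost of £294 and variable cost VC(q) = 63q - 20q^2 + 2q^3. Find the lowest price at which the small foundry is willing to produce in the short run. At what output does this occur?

The shutdown price is the minimum of AVC. VC = 63q - 20q^2 + 2q^3, so AVC = 63 - 20q + 2q^2.
dAVC/dq = -20 + 4q = 0 gives q = 5. min AVC = 63 - 20·5 + 2·5^2 = 13.
The firm shuts down for any P below £13.

£13 per unit, at q = 5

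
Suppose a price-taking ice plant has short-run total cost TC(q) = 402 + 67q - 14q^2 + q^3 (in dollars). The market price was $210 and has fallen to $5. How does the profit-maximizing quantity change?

AVC = 67 - 14q + q^2, minimized at q = 7 where min AVC = $18. MC = 67 - 28q + 3q^2.
At P = $210 ≥ min AVC, set P = MC on the rising branch: q = 13.
At P = $5 < min AVC = $18, price no longer covers variable cost at any output, so the firm shuts down: q = 0.

Output falls from 13 to 0 (the firm shuts down)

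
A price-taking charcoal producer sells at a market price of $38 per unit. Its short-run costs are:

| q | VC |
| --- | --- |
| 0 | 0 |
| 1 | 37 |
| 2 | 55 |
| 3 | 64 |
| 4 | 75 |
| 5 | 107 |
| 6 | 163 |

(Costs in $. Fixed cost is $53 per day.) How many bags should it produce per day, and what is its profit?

q = 5; profit = $30

Profit at each row (π = 38q − TC): q=0: -53; q=1: -52; q=2: -32; q=3: -3; q=4: 24; q=5: 30; q=6: 12.
Profit is maximized at q = 5. AVC there is 107/5 = $21.40 ≤ P, so producing beats shutting down (which would give -$53).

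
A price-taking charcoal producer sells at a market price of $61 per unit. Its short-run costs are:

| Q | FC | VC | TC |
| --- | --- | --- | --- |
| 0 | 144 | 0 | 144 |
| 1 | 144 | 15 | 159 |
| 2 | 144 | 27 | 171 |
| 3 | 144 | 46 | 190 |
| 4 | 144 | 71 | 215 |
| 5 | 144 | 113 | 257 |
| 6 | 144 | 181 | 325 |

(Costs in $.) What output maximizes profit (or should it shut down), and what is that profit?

Q = 5; profit = $48

Compute π = P·Q − TC at each output: Q=0: -144; Q=1: -98; Q=2: -49; Q=3: -7; Q=4: 29; Q=5: 48; Q=6: 41.
Profit is maximized at Q = 5. AVC there is 113/5 = $22.60 ≤ P, so producing beats shutting down (which would give -$144).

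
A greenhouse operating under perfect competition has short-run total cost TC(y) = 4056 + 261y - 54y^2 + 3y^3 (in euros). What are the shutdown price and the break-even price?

Shutdown price = €18; break-even price = €378

Shutdown price = min AVC. AVC = 261 - 54y + 3y^2, with vertex at y = 9 and minimum €18.
ATC = 4056/y + 261 - 54y + 3y^2. Setting dATC/dy = −4056/y^2 − 54 + 6y = 0 gives y = 13 (since 6·13^3 − 54·13^2 = 4056).
min ATC = 4056/13 + 261 − 54·13 + 3·13^2 = €378. That is the break-even price.
For €18 ≤ P < €378 the firm produces at a loss; below €18 it shuts down.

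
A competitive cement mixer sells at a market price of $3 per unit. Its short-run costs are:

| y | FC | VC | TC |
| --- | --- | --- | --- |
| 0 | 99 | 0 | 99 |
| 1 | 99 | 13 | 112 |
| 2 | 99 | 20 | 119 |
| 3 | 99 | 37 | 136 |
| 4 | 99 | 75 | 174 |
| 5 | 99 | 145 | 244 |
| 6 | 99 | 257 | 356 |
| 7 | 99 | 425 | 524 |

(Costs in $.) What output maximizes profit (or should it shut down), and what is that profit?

y = 0 (shut down); profit = -$99

Profit at each row (π = 3y − TC): y=0: -99; y=1: -109; y=2: -113; y=3: -127; y=4: -162; y=5: -229; y=6: -338; y=7: -503.
Profit is highest at y = 0. Equivalently, the lowest AVC in the table is 20/2 ≈ $10 at y = 2, and P = $3 falls below it — price never covers variable cost, so the firm shuts down and loses only its fixed cost.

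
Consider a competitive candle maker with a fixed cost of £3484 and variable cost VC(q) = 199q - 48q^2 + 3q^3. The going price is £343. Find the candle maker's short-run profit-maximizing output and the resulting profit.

Profit = -£28 at q = 12

AVC = 199 - 48q + 3q^2 has its minimum £7 at q = 8; price £343 clears that bar, so the firm operates.
MC = 199 - 96q + 9q^2. Setting P = MC and taking the root on the rising branch gives q* = 12.
TR = 343·12 = 4116. TC = 3484 + 660 = 4144. Profit = 4116 − 4144 = -£28.
That loss of £28 beats the £3484 the firm would lose by shutting down; producing recovers £3456 of fixed cost.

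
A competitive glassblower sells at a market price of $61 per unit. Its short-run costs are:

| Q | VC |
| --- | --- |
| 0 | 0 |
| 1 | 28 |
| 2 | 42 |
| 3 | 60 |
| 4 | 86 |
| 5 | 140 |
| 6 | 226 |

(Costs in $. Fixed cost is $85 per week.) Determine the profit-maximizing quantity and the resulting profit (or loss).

Profit at each row (π = 61Q − TC): Q=0: -85; Q=1: -52; Q=2: -5; Q=3: 38; Q=4: 73; Q=5: 80; Q=6: 55.
Profit is maximized at Q = 5. AVC there is 140/5 = $28 ≤ P, so producing beats shutting down (which would give -$85).

Q = 5; profit = $80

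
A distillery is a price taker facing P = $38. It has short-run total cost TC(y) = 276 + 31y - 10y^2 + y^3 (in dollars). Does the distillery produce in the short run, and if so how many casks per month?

Produce at y = 7

Strip out fixed cost: VC = 31y - 10y^2 + y^3. Then AVC = 31 - 10y + y^2 and MC = 31 - 20y + 3y^2.
AVC is minimized where dAVC/dy = -10 + 2y = 0, at y = 5; min AVC = 31 - 10·5 + 5^2 = $6.
Because $38 ≥ $6, revenue can cover variable cost; the firm operates.
Set P = MC: 38 = 31 - 20y + 3y^2 → -7 - 20y + 3y^2 = 0. The roots are y = -1/3 and y = 7; the profit-maximizing output is on the rising part of MC, so y* = 7.
Check: AVC at y = 7 is $10 ≤ P, so revenue covers variable cost.
Profit = P·y − TC = 38·7 − 346 = -$80, a loss, but smaller than the $276 fixed cost the firm would lose by shutting down.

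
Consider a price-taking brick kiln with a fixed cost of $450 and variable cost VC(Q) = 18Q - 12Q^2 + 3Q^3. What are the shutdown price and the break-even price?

Shutdown price = $6; break-even price = $123

AVC = 18 - 12Q + 3Q^2; minimized at Q = 2, giving min AVC = $6. That is the shutdown price.
ATC = 450/Q + 18 - 12Q + 3Q^2. Setting dATC/dQ = −450/Q^2 − 12 + 6Q = 0 gives Q = 5 (since 6·5^3 − 12·5^2 = 450).
min ATC = 450/5 + 18 − 12·5 + 3·5^2 = $123. That is the break-even price.
Between these two prices the firm operates at a loss; above $123 it earns a profit.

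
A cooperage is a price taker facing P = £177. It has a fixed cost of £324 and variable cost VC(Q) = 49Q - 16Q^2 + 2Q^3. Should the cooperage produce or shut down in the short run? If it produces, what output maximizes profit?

Strip out fixed cost: VC = 49Q - 16Q^2 + 2Q^3. Then AVC = 49 - 16Q + 2Q^2 and MC = 49 - 32Q + 6Q^2.
The AVC parabola has its vertex at Q = 16/4 = 4, where AVC = 49 - 16·4 + 2·4^2 = £17.
P = £177 exceeds min AVC = £17, so the firm stays open.
P = MC gives -128 - 32Q + 6Q^2 = 0, with roots -8/3 and 8. Take the larger (rising MC): Q* = 8.
Check: AVC at Q = 8 is £49 ≤ P, so revenue covers variable cost.
Profit = P·Q − TC = 177·8 − 716 = £700.

Produce at Q = 8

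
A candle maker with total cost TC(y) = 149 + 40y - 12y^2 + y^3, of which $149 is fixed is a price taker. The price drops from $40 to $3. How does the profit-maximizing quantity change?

AVC = 40 - 12y + y^2, minimized at y = 6 where min AVC = $4. MC = 40 - 24y + 3y^2.
With P = $40 above the shutdown price, P = MC gives y = 8.
At P = $3 < min AVC = $4, price no longer covers variable cost at any output, so the firm shuts down: y = 0.

Output falls from 8 to 0 (the firm shuts down)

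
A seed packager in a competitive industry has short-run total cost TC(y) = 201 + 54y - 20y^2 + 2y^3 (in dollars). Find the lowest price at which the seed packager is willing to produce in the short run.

$4 per unit

Short-run supply begins at min AVC. From VC = 54y - 20y^2 + 2y^3, AVC = 54 - 20y + 2y^2.
dAVC/dy = -20 + 4y = 0 gives y = 5. min AVC = 54 - 20·5 + 2·5^2 = 4.
So the shutdown price is $4.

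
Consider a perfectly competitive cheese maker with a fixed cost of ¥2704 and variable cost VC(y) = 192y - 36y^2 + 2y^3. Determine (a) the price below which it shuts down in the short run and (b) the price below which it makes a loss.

Shutdown price = min AVC. AVC = 192 - 36y + 2y^2, with vertex at y = 9 and minimum ¥30.
ATC = 2704/y + 192 - 36y + 2y^2. Setting dATC/dy = −2704/y^2 − 36 + 4y = 0 gives y = 13 (since 4·13^3 − 36·13^2 = 2704).
min ATC = 2704/13 + 192 − 36·13 + 2·13^2 = ¥270. That is the break-even price.
For ¥30 ≤ P < ¥270 the firm produces at a loss; below ¥30 it shuts down.

Shutdown price = ¥30; break-even price = ¥270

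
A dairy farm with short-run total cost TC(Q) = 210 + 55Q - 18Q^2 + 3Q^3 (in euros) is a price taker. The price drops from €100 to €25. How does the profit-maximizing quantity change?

AVC = 55 - 18Q + 3Q^2, minimized at Q = 3 where min AVC = €28. MC = 55 - 36Q + 9Q^2.
With P = €100 above the shutdown price, P = MC gives Q = 5.
At P = €25 < min AVC = €28, price no longer covers variable cost at any output, so the firm shuts down: Q = 0.

Output falls from 5 to 0 (the firm shuts down)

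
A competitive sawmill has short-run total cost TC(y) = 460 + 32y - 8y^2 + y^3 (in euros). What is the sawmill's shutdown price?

Short-run supply begins at min AVC. From VC = 32y - 8y^2 + y^3, AVC = 32 - 8y + y^2.
dAVC/dy = -8 + 2y = 0 gives y = 4. min AVC = 32 - 8·4 + 4^2 = 16.
So the shutdown price is €16.

€16 per unit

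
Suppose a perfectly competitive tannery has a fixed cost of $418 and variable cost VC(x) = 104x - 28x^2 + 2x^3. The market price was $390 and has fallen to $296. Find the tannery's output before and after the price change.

Output falls from 13 to 12

MC = 104 - 56x + 6x^2; the shutdown threshold is min AVC = $6 (at x = 7).
With P = $390 above the shutdown price, P = MC gives x = 13.
At P = $296 ≥ min AVC, set P = MC: x = 12. The firm stays open but cuts output.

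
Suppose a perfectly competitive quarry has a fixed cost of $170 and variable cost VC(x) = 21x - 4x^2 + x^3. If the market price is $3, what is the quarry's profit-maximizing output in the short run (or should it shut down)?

Shut down

Variable cost is VC = 21x - 4x^2 + x^3, so AVC = VC/x = 21 - 4x + x^2 and MC = dTC/dx = 21 - 8x + 3x^2.
AVC is minimized where dAVC/dx = -4 + 2x = 0, at x = 2; min AVC = 21 - 4·2 + 2^2 = $17.
With P < min AVC ($3 < $17), every unit sold adds to the loss.
The firm minimizes its loss by shutting down and losing only its fixed cost of $170.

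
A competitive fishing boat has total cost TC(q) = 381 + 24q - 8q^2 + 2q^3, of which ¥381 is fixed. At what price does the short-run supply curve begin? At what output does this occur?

¥16 per unit, at q = 2

The firm shuts down when price falls below the minimum of average variable cost. AVC = VC/q = 24 - 8q + 2q^2.
dAVC/dq = -8 + 4q = 0 gives q = 2. min AVC = 24 - 8·2 + 2·2^2 = 16.
So the shutdown price is ¥16.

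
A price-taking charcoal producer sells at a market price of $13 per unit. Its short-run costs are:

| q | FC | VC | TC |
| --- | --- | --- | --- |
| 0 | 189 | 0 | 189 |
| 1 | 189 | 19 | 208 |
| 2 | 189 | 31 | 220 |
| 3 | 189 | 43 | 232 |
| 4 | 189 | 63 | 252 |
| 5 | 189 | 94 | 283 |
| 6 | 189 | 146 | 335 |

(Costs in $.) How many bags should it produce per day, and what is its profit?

Profit at each row (π = 13q − TC): q=0: -189; q=1: -195; q=2: -194; q=3: -193; q=4: -200; q=5: -218; q=6: -257.
Profit is highest at q = 0. Equivalently, the lowest AVC in the table is 43/3 ≈ $14.33 at q = 3, and P = $13 falls below it — price never covers variable cost, so the firm shuts down and loses only its fixed cost.

q = 0 (shut down); profit = -$189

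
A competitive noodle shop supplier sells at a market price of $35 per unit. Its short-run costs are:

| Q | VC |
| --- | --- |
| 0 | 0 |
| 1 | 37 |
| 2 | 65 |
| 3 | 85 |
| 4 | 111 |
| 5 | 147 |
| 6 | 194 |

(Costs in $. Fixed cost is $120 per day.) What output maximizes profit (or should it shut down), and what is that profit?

Compute π = P·Q − TC at each output: Q=0: -120; Q=1: -122; Q=2: -115; Q=3: -100; Q=4: -91; Q=5: -92; Q=6: -104.
Profit is maximized at Q = 4. AVC there is 111/4 = $27.75 ≤ P, so producing beats shutting down (which would give -$120).

Q = 4; profit = -$91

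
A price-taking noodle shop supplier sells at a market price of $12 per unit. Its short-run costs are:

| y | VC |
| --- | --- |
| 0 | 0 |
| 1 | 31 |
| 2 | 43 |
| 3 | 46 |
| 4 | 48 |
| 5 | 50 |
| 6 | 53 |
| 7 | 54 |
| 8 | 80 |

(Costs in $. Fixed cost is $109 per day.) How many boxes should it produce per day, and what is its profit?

Tabulate TR − TC: y=0: -109; y=1: -128; y=2: -128; y=3: -119; y=4: -109; y=5: -99; y=6: -90; y=7: -79; y=8: -93.
Profit is maximized at y = 7. AVC there is 54/7 = $7.71 ≤ P, so producing beats shutting down (which would give -$109).

y = 7; profit = -$79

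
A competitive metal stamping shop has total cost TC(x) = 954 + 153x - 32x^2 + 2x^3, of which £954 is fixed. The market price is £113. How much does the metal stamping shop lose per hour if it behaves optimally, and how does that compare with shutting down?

Profit = -£154 at x = 10

AVC = 153 - 32x + 2x^2; min AVC = £25 at x = 8. Since P = £113 ≥ min AVC, the firm produces.
With MC = 153 - 64x + 6x^2, P = MC on the upward-sloping part at x* = 10.
TR = 113·10 = 1130. TC = 954 + 330 = 1284. Profit = 1130 − 1284 = -£154.
Shutting down would mean losing the fixed cost of £954, so operating at a loss of £154 is better by £800.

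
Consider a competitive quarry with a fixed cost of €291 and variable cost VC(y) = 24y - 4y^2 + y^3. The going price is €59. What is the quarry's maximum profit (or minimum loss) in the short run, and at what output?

Profit = -€141 at y = 5

AVC = 24 - 4y + y^2; min AVC = €20 at y = 2. Since P = €59 ≥ min AVC, the firm produces.
MC = 24 - 8y + 3y^2. Setting P = MC and taking the root on the rising branch gives y* = 5.
TR = 59·5 = 295. TC = 291 + 145 = 436. Profit = 295 − 436 = -€141.
By producing, the firm covers all variable cost plus €150 of fixed cost; shutting down would lose the full €291.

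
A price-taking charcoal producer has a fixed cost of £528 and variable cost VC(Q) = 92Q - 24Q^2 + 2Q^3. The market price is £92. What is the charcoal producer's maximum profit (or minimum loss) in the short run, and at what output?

Profit = -£16 at Q = 8

AVC = 92 - 24Q + 2Q^2 has its minimum £20 at Q = 6; price £92 clears that bar, so the firm operates.
With MC = 92 - 48Q + 6Q^2, P = MC on the upward-sloping part at Q* = 8.
TR = 92·8 = 736. TC = 528 + 224 = 752. Profit = 736 − 752 = -£16.
That loss of £16 beats the £528 the firm would lose by shutting down; producing recovers £512 of fixed cost.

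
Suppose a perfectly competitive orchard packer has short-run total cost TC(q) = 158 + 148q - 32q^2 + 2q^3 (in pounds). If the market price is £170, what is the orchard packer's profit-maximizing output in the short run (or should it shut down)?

Produce at q = 11

Variable cost is VC = 148q - 32q^2 + 2q^3, so AVC = VC/q = 148 - 32q + 2q^2 and MC = dTC/dq = 148 - 64q + 6q^2.
AVC hits its minimum where MC = AVC, at q = 8, giving min AVC = 148 - 32·8 + 2·8^2 = £20.
Since P = £170 ≥ min AVC = £20, price covers variable cost and the firm should produce.
Solving P = MC: -22 - 64q + 6q^2 = 0 ⇒ q = -1/3 or 11. On the upward-sloping branch, q* = 11.
Check: AVC at q = 11 is £38 ≤ P, so revenue covers variable cost.
Profit = P·q − TC = 170·11 − 576 = £1294.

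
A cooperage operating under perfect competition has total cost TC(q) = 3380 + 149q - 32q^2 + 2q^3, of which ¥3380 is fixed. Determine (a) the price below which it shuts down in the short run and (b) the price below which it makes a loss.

Shutdown price = ¥21; break-even price = ¥331

AVC = 149 - 32q + 2q^2; minimized at q = 8, giving min AVC = ¥21. That is the shutdown price.
ATC = 3380/q + 149 - 32q + 2q^2. Setting dATC/dq = −3380/q^2 − 32 + 4q = 0 gives q = 13 (since 4·13^3 − 32·13^2 = 3380).
min ATC = 3380/13 + 149 − 32·13 + 2·13^2 = ¥331. That is the break-even price.
Between these two prices the firm operates at a loss; above ¥331 it earns a profit.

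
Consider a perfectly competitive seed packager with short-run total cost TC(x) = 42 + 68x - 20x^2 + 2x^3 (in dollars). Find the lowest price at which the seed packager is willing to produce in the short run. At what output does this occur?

$18 per unit, at x = 5

The shutdown price is the minimum of AVC. VC = 68x - 20x^2 + 2x^3, so AVC = 68 - 20x + 2x^2.
At the minimum of AVC, MC = AVC. MC = 68 - 40x + 6x^2; setting MC = AVC gives 4x^2 - 20x = 0, so x = 5. min AVC = 18.
So the shutdown price is $18.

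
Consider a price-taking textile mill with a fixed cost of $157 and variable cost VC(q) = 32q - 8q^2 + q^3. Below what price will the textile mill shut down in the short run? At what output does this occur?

$16 per unit, at q = 4

Short-run supply begins at min AVC. From VC = 32q - 8q^2 + q^3, AVC = 32 - 8q + q^2.
dAVC/dq = -8 + 2q = 0 gives q = 4. min AVC = 32 - 8·4 + 4^2 = 16.
The firm shuts down for any P below $16.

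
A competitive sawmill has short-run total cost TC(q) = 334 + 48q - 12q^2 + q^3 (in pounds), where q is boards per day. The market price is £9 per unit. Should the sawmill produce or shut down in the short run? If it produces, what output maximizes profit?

Shut down

Strip out fixed cost: VC = 48q - 12q^2 + q^3. Then AVC = 48 - 12q + q^2 and MC = 48 - 24q + 3q^2.
AVC is minimized where dAVC/dq = -12 + 2q = 0, at q = 6; min AVC = 48 - 12·6 + 6^2 = £12.
With P < min AVC (£9 < £12), every unit sold adds to the loss.
The firm minimizes its loss by shutting down and losing only its fixed cost of £334.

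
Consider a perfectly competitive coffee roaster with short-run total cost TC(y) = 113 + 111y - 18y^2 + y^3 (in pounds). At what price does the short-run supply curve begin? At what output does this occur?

The shutdown price is the minimum of AVC. VC = 111y - 18y^2 + y^3, so AVC = 111 - 18y + y^2.
At the minimum of AVC, MC = AVC. MC = 111 - 36y + 3y^2; setting MC = AVC gives 2y^2 - 18y = 0, so y = 9. min AVC = 30.
So the shutdown price is £30.

£30 per unit, at y = 9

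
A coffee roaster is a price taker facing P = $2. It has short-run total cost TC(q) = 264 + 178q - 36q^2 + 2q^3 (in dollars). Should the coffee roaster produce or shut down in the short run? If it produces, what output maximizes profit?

From TC, MC = TC'(q) = 178 - 72q + 6q^2 and AVC = VC/q = 178 - 36q + 2q^2.
AVC is minimized where dAVC/dq = -36 + 4q = 0, at q = 9; min AVC = 178 - 36·9 + 2·9^2 = $16.
Since P = $2 < min AVC = $16, price fails to cover variable cost at any output.
Shutting down limits the loss to fixed cost, $264.

Shut down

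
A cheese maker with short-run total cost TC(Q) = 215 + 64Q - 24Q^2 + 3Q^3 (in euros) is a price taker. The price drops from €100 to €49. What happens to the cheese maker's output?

AVC = 64 - 24Q + 3Q^2, minimized at Q = 4 where min AVC = €16. MC = 64 - 48Q + 9Q^2.
With P = €100 above the shutdown price, P = MC gives Q = 6.
At P = €49 ≥ min AVC, set P = MC: Q = 5. The firm stays open but cuts output.

Output falls from 6 to 5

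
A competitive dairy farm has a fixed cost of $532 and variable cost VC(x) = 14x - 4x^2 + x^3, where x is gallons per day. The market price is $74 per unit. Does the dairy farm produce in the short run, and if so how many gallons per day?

Strip out fixed cost: VC = 14x - 4x^2 + x^3. Then AVC = 14 - 4x + x^2 and MC = 14 - 8x + 3x^2.
AVC hits its minimum where MC = AVC, at x = 2, giving min AVC = 14 - 4·2 + 2^2 = $10.
Since P = $74 ≥ min AVC = $10, price covers variable cost and the firm should produce.
P = MC gives -60 - 8x + 3x^2 = 0, with roots -10/3 and 6. Take the larger (rising MC): x* = 6.
Check: AVC at x = 6 is $26 ≤ P, so revenue covers variable cost.
Profit = P·x − TC = 74·6 − 688 = -$244, a loss, but smaller than the $532 fixed cost the firm would lose by shutting down.

Produce at x = 6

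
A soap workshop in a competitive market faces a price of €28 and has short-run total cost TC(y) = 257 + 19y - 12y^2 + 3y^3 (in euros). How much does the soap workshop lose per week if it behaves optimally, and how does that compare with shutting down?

AVC = 19 - 12y + 3y^2 has its minimum €7 at y = 2; price €28 clears that bar, so the firm operates.
MC = 19 - 24y + 9y^2. Setting P = MC and taking the root on the rising branch gives y* = 3.
TR = 28·3 = 84. TC = 257 + 30 = 287. Profit = 84 − 287 = -€203.
By producing, the firm covers all variable cost plus €54 of fixed cost; shutting down would lose the full €257.

Profit = -€203 at y = 3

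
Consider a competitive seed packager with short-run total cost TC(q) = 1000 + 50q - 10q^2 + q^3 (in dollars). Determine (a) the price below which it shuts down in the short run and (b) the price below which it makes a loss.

Shutdown price = $25; break-even price = $150

Shutdown price = min AVC. AVC = 50 - 10q + q^2, with vertex at q = 5 and minimum $25.
ATC = 1000/q + 50 - 10q + q^2. Setting dATC/dq = −1000/q^2 − 10 + 2q = 0 gives q = 10 (since 2·10^3 − 10·10^2 = 1000).
min ATC = 1000/10 + 50 − 10·10 + 10^2 = $150. That is the break-even price.
For $25 ≤ P < $150 the firm produces at a loss; below $25 it shuts down.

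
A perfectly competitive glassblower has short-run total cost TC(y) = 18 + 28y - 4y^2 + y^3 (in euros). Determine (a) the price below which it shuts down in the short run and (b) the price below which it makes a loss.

AVC = 28 - 4y + y^2; minimized at y = 2, giving min AVC = €24. That is the shutdown price.
ATC = 18/y + 28 - 4y + y^2. Setting dATC/dy = −18/y^2 − 4 + 2y = 0 gives y = 3 (since 2·3^3 − 4·3^2 = 18).
min ATC = 18/3 + 28 − 4·3 + 3^2 = €31. That is the break-even price.
For €24 ≤ P < €31 the firm produces at a loss; below €24 it shuts down.

Shutdown price = €24; break-even price = €31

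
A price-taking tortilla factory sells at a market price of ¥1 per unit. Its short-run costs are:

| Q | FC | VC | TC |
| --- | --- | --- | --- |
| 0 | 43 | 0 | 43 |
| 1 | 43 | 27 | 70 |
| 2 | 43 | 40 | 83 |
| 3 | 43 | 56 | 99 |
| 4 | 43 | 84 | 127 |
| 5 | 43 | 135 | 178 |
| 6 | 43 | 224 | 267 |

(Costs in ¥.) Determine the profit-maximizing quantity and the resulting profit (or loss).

Q = 0 (shut down); profit = -¥43

Compute π = P·Q − TC at each output: Q=0: -43; Q=1: -69; Q=2: -81; Q=3: -96; Q=4: -123; Q=5: -173; Q=6: -261.
Profit is highest at Q = 0. Equivalently, the lowest AVC in the table is 56/3 ≈ ¥18.67 at Q = 3, and P = ¥1 falls below it — price never covers variable cost, so the firm shuts down and loses only its fixed cost.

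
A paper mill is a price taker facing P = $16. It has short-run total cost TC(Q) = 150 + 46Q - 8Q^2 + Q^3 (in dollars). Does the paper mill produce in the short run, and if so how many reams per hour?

Strip out fixed cost: VC = 46Q - 8Q^2 + Q^3. Then AVC = 46 - 8Q + Q^2 and MC = 46 - 16Q + 3Q^2.
AVC hits its minimum where MC = AVC, at Q = 4, giving min AVC = 46 - 8·4 + 4^2 = $30.
With P < min AVC ($16 < $30), every unit sold adds to the loss.
Best response: produce nothing and absorb the $150 fixed cost.

Shut down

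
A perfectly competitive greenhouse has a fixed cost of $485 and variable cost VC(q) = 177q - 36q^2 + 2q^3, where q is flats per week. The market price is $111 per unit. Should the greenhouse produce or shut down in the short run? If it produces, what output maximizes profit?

Produce at q = 11

From TC, MC = TC'(q) = 177 - 72q + 6q^2 and AVC = VC/q = 177 - 36q + 2q^2.
AVC is minimized where dAVC/dq = -36 + 4q = 0, at q = 9; min AVC = 177 - 36·9 + 2·9^2 = $15.
Because $111 ≥ $15, revenue can cover variable cost; the firm operates.
P = MC gives 66 - 72q + 6q^2 = 0, with roots 1 and 11. Take the larger (rising MC): q* = 11.
Check: AVC at q = 11 is $23 ≤ P, so revenue covers variable cost.
Profit = P·q − TC = 111·11 − 738 = $483.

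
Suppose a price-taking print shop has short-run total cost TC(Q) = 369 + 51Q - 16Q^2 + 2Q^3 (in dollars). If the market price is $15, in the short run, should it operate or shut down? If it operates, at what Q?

Shut down

Strip out fixed cost: VC = 51Q - 16Q^2 + 2Q^3. Then AVC = 51 - 16Q + 2Q^2 and MC = 51 - 32Q + 6Q^2.
AVC hits its minimum where MC = AVC, at Q = 4, giving min AVC = 51 - 16·4 + 2·4^2 = $19.
With P < min AVC ($15 < $19), every unit sold adds to the loss.
Best response: produce nothing and absorb the $369 fixed cost.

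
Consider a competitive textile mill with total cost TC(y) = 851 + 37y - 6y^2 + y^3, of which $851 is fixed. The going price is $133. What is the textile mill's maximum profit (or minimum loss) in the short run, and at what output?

Profit = -$211 at y = 8

AVC = 37 - 6y + y^2 has its minimum $28 at y = 3; price $133 clears that bar, so the firm operates.
MC = 37 - 12y + 3y^2. Setting P = MC and taking the root on the rising branch gives y* = 8.
TR = 133·8 = 1064. TC = 851 + 424 = 1275. Profit = 1064 − 1275 = -$211.
That loss of $211 beats the $851 the firm would lose by shutting down; producing recovers $640 of fixed cost.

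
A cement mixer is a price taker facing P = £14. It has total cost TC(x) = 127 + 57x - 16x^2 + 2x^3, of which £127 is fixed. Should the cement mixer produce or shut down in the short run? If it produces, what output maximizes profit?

From TC, MC = TC'(x) = 57 - 32x + 6x^2 and AVC = VC/x = 57 - 16x + 2x^2.
AVC hits its minimum where MC = AVC, at x = 4, giving min AVC = 57 - 16·4 + 2·4^2 = £25.
With P < min AVC (£14 < £25), every unit sold adds to the loss.
Shutting down limits the loss to fixed cost, £127.

Shut down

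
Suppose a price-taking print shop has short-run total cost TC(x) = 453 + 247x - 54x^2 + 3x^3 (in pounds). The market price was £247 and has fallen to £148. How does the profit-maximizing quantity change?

MC = 247 - 108x + 9x^2; the shutdown threshold is min AVC = £4 (at x = 9).
With P = £247 above the shutdown price, P = MC gives x = 12.
At P = £148 ≥ min AVC, set P = MC: x = 11. The firm stays open but cuts output.

Output falls from 12 to 11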